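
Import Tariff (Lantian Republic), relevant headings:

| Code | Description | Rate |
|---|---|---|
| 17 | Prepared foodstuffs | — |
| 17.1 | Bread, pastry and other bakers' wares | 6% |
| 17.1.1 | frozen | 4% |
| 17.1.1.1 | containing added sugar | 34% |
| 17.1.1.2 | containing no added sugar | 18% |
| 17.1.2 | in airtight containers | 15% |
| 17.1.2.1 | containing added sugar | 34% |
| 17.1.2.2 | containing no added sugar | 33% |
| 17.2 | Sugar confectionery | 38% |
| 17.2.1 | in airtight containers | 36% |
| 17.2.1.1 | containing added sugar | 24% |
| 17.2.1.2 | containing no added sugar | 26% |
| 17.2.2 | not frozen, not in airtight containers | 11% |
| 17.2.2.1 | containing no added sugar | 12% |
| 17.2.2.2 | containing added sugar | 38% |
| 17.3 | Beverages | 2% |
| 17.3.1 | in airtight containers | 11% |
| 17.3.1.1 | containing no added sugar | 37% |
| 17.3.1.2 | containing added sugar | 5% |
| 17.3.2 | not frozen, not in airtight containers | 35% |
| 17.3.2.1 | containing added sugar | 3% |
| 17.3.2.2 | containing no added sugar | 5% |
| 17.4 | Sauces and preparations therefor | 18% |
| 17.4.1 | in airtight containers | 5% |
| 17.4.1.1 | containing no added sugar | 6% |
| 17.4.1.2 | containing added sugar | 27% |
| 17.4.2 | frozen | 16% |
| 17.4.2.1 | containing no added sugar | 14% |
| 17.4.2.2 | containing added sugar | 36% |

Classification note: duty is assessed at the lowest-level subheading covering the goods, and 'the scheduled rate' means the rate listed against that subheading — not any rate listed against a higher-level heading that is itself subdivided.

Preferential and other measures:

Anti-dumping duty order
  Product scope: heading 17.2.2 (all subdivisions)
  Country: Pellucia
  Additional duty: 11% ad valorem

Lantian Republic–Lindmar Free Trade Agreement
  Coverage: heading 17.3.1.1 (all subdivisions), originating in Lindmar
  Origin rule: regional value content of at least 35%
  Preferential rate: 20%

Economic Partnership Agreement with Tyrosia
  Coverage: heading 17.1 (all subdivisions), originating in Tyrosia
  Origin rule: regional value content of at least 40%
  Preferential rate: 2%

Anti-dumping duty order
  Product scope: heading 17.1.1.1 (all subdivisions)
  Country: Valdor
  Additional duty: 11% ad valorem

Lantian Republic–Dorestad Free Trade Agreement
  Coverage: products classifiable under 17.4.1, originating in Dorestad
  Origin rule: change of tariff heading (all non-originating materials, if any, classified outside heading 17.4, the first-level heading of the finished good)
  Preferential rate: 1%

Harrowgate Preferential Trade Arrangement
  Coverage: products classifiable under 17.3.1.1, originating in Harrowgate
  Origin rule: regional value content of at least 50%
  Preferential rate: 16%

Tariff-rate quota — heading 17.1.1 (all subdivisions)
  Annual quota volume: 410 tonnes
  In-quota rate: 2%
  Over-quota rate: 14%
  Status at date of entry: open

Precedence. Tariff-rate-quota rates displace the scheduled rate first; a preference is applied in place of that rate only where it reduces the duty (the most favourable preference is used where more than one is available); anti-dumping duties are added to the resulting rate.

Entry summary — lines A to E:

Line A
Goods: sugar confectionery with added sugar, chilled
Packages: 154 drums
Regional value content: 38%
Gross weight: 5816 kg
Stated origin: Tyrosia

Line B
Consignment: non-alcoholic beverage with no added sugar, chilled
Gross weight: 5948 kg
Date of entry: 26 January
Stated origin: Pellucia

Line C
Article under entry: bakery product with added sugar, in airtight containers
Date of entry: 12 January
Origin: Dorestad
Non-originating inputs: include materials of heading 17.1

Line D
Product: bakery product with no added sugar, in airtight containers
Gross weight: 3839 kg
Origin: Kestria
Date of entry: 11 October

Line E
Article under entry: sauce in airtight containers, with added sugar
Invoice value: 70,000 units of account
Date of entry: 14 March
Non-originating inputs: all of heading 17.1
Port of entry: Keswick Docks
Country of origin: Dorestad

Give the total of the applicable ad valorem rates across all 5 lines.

Line A: sugar confectionery → 17.2; chilled → 17.2.2; with added sugar → 17.2.2.2. Scheduled 38%. Tyrosia agreement on 17.1: 17.2.2.2 not covered. → 38%.
Line B: non-alcoholic beverage → 17.3; chilled → 17.3.2; with no added sugar → 17.3.2.2. Scheduled 5%. No special measure applies. → 5%.
Line C: bakery product → 17.1; in airtight containers → 17.1.2; with added sugar → 17.1.2.1. Scheduled 34%. Dorestad agreement on 17.4.1: 17.1.2.1 not covered. → 34%.
Line D: bakery product → 17.1; in airtight containers → 17.1.2; with no added sugar → 17.1.2.2. Scheduled 33%. No special measure applies. → 33%.
Line E: sauce → 17.4; in airtight containers → 17.4.1; with added sugar → 17.4.1.2. Scheduled 27%. Dorestad agreement on 17.4.1: CTH met → 1% available; preferential 1%. → 1%.
Sum: 38% + 5% + 34% + 33% + 1% = 111%.

111%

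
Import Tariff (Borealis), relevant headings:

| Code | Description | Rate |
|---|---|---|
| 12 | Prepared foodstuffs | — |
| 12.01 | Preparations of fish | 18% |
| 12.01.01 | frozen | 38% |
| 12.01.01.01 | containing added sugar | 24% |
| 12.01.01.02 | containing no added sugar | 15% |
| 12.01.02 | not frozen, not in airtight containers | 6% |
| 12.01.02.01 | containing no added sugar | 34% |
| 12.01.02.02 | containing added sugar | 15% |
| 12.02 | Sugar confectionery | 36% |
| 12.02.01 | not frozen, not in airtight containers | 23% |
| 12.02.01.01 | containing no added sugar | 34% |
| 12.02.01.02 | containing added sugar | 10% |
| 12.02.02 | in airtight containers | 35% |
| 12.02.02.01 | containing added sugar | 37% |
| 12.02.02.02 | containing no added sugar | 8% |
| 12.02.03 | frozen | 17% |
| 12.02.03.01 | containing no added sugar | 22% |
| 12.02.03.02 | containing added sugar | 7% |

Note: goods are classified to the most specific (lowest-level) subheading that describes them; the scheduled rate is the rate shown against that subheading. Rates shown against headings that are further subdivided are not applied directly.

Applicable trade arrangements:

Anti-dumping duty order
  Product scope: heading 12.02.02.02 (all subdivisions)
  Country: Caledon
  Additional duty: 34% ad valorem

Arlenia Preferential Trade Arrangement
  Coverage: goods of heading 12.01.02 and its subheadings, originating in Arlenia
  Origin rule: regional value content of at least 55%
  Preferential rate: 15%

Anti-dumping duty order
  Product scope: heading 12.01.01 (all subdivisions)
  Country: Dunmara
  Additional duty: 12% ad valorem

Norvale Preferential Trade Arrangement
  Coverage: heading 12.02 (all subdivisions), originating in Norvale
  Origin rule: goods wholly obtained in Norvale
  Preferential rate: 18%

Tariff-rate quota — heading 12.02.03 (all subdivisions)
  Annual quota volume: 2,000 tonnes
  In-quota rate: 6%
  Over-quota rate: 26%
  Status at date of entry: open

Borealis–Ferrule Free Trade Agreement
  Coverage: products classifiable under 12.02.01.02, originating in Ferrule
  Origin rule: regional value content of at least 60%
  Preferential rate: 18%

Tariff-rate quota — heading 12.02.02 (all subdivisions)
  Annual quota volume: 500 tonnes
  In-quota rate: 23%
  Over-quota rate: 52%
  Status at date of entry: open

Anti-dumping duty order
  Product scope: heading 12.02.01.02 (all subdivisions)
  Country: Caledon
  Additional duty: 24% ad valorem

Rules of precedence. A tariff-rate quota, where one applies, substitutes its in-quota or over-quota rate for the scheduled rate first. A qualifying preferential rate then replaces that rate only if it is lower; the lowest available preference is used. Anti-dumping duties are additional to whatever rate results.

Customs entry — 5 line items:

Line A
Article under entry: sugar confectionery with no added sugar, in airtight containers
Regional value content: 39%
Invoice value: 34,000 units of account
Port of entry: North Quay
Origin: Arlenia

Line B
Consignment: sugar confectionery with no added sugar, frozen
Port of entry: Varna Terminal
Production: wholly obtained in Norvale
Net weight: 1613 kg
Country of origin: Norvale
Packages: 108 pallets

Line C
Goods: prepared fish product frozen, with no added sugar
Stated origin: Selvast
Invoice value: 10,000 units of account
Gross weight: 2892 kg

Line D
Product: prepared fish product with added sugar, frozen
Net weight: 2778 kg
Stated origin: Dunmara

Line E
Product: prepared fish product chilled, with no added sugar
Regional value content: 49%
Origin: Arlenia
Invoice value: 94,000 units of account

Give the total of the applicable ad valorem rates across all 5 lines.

114%

Line A: sugar confectionery → 12.02; in airtight containers → 12.02.02; with no added sugar → 12.02.02.02. Scheduled 8%. quota on 12.02.02 open → in-quota 23%; Arlenia agreement on 12.01.02: 12.02.02.02 not covered. → 23%.
Line B: sugar confectionery → 12.02; frozen → 12.02.03; with no added sugar → 12.02.03.01. Scheduled 22%. quota on 12.02.03 open → in-quota 6%; Norvale agreement on 12.02: wholly obtained → 18% available; preference 18% not lower than 6% → no reduction. → 6%.
Line C: prepared fish product → 12.01; frozen → 12.01.01; with no added sugar → 12.01.01.02. Scheduled 15%. No special measure applies. → 15%.
Line D: prepared fish product → 12.01; frozen → 12.01.01; with added sugar → 12.01.01.01. Scheduled 24%. anti-dumping (Dunmara, 12.01.01): +12%; total 24% + 12% = 36%. → 36%.
Line E: prepared fish product → 12.01; chilled → 12.01.02; with no added sugar → 12.01.02.01. Scheduled 34%. Arlenia agreement on 12.01.02: RVC < 55%. → 34%.
Sum: 23% + 6% + 15% + 36% + 34% = 114%.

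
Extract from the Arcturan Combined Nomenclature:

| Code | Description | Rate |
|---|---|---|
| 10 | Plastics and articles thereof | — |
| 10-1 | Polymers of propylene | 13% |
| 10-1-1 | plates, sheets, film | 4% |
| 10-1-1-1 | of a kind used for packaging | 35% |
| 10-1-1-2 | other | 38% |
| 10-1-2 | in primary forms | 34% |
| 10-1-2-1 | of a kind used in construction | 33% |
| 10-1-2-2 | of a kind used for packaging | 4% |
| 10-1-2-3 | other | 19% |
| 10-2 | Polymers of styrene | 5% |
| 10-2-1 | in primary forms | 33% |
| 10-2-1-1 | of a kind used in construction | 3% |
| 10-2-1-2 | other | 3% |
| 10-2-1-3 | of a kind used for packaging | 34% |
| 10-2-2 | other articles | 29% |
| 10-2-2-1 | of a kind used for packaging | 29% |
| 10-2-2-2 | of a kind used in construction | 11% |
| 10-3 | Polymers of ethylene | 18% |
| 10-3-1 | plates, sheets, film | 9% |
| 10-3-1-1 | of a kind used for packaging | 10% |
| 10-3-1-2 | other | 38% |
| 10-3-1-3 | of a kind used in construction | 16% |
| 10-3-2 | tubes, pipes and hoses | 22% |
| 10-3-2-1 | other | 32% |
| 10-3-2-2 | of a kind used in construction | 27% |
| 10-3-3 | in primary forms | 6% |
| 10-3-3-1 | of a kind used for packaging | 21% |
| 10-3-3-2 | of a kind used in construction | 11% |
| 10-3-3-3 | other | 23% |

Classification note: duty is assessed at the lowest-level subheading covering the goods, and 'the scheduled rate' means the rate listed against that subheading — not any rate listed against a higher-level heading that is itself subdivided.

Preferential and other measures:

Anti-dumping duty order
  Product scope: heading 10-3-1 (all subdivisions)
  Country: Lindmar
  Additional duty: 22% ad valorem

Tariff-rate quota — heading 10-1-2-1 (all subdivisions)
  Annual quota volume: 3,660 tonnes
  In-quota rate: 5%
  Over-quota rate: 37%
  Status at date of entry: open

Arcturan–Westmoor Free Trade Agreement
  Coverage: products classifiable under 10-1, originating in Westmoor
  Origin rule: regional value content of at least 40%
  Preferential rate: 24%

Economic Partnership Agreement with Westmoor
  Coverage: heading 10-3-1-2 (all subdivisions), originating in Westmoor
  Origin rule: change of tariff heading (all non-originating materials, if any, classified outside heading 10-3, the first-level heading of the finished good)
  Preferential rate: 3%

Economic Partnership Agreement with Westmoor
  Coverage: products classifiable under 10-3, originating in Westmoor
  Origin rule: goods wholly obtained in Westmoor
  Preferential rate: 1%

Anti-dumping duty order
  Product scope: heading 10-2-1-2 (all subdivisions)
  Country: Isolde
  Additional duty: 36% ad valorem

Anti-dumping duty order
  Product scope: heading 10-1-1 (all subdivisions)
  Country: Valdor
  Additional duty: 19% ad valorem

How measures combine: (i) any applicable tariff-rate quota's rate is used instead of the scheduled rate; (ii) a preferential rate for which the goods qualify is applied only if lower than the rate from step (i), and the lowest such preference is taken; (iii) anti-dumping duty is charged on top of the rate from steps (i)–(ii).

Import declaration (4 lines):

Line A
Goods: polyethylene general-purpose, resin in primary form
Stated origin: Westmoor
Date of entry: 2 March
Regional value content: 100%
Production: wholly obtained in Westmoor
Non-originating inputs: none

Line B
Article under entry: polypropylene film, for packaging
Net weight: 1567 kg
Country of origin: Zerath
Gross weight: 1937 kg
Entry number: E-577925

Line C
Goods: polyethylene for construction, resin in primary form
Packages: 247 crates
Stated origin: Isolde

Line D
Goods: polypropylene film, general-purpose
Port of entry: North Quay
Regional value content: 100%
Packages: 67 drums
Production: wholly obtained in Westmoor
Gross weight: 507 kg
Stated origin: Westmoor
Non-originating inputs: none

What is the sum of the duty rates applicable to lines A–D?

Line A: polyethylene → 10-3; resin in primary form → 10-3-3; general-purpose → 10-3-3-3. Scheduled 23%. Westmoor agreement on 10-1: 10-3-3-3 not covered; Westmoor agreement on 10-3-1-2: 10-3-3-3 not covered; Westmoor agreement on 10-3: wholly obtained → 1% available; preferential 1%. → 1%.
Line B: polypropylene → 10-1; film → 10-1-1; for packaging → 10-1-1-1. Scheduled 35%. No special measure applies. → 35%.
Line C: polyethylene → 10-3; resin in primary form → 10-3-3; for construction → 10-3-3-2. Scheduled 11%. No special measure applies. → 11%.
Line D: polypropylene → 10-1; film → 10-1-1; general-purpose → 10-1-1-2. Scheduled 38%. Westmoor agreement on 10-1: RVC ≥ 40% → 24% available; Westmoor agreement on 10-3-1-2: 10-1-1-2 not covered; Westmoor agreement on 10-3: 10-1-1-2 not covered; preferential 24%. → 24%.
Sum: 1% + 35% + 11% + 24% = 71%.

71%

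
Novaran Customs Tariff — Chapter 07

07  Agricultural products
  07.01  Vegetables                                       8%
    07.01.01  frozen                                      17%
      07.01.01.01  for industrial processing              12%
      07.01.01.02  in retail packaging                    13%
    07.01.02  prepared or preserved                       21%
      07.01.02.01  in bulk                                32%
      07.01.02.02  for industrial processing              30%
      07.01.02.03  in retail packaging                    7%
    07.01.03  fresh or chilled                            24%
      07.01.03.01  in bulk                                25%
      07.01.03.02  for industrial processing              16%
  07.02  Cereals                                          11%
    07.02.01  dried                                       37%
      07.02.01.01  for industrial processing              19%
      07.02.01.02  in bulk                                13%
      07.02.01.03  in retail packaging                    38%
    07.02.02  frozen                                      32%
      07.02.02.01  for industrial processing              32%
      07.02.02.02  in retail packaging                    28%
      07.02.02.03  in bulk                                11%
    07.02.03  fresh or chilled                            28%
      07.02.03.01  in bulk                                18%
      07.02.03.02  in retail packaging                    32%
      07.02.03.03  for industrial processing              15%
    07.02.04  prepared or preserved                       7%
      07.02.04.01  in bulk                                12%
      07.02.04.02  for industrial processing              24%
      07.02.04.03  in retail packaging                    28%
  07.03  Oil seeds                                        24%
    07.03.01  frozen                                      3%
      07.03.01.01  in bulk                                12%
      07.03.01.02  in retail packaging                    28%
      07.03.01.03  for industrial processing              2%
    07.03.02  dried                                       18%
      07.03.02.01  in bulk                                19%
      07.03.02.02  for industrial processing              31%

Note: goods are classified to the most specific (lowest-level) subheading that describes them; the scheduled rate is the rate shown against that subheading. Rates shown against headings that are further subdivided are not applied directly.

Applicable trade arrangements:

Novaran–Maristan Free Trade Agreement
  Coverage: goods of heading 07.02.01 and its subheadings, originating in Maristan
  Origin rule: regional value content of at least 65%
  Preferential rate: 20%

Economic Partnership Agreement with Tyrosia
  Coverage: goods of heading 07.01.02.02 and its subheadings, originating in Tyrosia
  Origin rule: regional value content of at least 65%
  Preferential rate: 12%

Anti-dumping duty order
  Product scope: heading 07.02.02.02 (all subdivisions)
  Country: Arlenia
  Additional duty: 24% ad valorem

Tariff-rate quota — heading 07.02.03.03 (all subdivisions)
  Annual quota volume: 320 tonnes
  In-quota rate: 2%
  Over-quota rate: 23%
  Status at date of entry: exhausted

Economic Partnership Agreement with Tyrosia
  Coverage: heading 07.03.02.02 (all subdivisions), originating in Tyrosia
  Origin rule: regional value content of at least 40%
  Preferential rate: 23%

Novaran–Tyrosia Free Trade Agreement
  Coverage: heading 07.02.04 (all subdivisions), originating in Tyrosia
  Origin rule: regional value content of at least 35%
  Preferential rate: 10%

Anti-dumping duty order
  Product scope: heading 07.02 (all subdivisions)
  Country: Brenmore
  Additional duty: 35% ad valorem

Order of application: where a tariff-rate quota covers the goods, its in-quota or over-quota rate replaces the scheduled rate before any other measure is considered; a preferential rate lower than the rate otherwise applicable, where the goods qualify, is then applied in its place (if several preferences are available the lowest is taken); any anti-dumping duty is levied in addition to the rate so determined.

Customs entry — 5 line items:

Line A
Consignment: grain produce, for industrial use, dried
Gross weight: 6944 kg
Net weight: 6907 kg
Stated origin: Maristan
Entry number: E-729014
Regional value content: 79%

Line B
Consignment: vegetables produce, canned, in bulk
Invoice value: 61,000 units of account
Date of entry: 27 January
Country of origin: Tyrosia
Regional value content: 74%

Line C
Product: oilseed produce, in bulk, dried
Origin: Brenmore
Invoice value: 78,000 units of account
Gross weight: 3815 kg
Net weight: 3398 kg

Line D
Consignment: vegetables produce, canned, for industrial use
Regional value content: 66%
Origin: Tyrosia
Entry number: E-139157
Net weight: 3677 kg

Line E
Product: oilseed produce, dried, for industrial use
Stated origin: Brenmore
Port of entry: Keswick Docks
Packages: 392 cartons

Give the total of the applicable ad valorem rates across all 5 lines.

Line A: grain → 07.02; dried → 07.02.01; for industrial use → 07.02.01.01. Scheduled 19%. Maristan agreement on 07.02.01: RVC ≥ 65% → 20% available; preference 20% not lower than 19% → no reduction. → 19%.
Line B: vegetables → 07.01; canned → 07.01.02; in bulk → 07.01.02.01. Scheduled 32%. Tyrosia agreement on 07.01.02.02: 07.01.02.01 not covered; Tyrosia agreement on 07.03.02.02: 07.01.02.01 not covered; Tyrosia agreement on 07.02.04: 07.01.02.01 not covered. → 32%.
Line C: oilseed → 07.03; dried → 07.03.02; in bulk → 07.03.02.01. Scheduled 19%. No special measure applies. → 19%.
Line D: vegetables → 07.01; canned → 07.01.02; for industrial use → 07.01.02.02. Scheduled 30%. Tyrosia agreement on 07.01.02.02: RVC ≥ 65% → 12% available; Tyrosia agreement on 07.03.02.02: 07.01.02.02 not covered; Tyrosia agreement on 07.02.04: 07.01.02.02 not covered; preferential 12%. → 12%.
Line E: oilseed → 07.03; dried → 07.03.02; for industrial use → 07.03.02.02. Scheduled 31%. No special measure applies. → 31%.
Sum: 19% + 32% + 19% + 12% + 31% = 113%.

113%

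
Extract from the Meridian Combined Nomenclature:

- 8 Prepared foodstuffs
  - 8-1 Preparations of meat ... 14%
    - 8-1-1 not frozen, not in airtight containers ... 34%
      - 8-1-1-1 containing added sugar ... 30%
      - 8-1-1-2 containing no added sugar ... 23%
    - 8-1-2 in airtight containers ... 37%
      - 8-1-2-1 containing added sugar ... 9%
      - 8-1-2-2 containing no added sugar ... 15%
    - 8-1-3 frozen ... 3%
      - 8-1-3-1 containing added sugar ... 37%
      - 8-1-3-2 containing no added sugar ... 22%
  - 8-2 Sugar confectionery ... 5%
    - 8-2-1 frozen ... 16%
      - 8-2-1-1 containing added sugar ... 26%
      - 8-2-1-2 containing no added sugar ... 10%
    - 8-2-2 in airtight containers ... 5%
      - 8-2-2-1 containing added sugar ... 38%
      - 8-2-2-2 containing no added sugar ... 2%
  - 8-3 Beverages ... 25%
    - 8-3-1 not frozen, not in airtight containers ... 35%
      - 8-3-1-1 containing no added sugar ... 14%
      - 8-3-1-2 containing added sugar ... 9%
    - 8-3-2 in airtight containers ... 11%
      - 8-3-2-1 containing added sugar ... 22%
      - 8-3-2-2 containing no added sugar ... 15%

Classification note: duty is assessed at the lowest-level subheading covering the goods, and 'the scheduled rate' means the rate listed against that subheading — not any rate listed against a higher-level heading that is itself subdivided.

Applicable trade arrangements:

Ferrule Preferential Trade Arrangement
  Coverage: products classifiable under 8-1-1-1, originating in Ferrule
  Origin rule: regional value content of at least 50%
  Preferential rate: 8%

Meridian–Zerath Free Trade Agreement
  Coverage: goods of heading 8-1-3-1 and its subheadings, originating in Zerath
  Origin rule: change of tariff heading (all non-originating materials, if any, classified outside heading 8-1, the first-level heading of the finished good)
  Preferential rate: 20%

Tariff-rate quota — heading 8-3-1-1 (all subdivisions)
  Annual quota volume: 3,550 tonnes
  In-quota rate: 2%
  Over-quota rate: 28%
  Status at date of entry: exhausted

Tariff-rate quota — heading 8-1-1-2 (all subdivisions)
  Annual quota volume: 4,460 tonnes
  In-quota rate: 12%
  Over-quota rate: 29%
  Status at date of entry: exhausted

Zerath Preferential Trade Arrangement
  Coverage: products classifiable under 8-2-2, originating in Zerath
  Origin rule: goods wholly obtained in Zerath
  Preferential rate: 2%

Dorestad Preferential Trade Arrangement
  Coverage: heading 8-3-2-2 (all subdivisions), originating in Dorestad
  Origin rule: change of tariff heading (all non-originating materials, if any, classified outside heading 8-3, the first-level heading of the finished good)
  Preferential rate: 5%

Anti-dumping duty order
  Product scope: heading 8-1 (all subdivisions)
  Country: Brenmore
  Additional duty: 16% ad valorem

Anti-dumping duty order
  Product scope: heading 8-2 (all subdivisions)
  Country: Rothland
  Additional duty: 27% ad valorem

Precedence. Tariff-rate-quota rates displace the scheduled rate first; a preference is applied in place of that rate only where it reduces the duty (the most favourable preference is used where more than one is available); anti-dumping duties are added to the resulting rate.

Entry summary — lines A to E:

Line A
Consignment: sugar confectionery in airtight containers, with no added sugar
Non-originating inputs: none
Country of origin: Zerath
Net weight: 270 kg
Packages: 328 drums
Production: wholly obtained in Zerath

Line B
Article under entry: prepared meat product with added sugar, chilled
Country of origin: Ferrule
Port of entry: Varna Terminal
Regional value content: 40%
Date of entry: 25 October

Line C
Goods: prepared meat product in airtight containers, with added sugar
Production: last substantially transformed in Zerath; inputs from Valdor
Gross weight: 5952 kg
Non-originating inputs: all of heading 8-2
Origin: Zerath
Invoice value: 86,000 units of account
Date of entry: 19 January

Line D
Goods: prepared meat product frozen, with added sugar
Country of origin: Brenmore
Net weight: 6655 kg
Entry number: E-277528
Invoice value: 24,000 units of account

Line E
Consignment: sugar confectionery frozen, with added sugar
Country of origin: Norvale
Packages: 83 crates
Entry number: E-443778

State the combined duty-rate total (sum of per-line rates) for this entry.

Line A: sugar confectionery → 8-2; in airtight containers → 8-2-2; with no added sugar → 8-2-2-2. Scheduled 2%. Zerath agreement on 8-1-3-1: 8-2-2-2 not covered; Zerath agreement on 8-2-2: wholly obtained → 2% available; preference 2% not lower than 2% → no reduction. → 2%.
Line B: prepared meat product → 8-1; chilled → 8-1-1; with added sugar → 8-1-1-1. Scheduled 30%. Ferrule agreement on 8-1-1-1: RVC < 50%. → 30%.
Line C: prepared meat product → 8-1; in airtight containers → 8-1-2; with added sugar → 8-1-2-1. Scheduled 9%. Zerath agreement on 8-1-3-1: 8-1-2-1 not covered; Zerath agreement on 8-2-2: 8-1-2-1 not covered. → 9%.
Line D: prepared meat product → 8-1; frozen → 8-1-3; with added sugar → 8-1-3-1. Scheduled 37%. anti-dumping (Brenmore, 8-1): +16%; total 37% + 16% = 53%. → 53%.
Line E: sugar confectionery → 8-2; frozen → 8-2-1; with added sugar → 8-2-1-1. Scheduled 26%. No special measure applies. → 26%.
Sum: 2% + 30% + 9% + 53% + 26% = 120%.

120%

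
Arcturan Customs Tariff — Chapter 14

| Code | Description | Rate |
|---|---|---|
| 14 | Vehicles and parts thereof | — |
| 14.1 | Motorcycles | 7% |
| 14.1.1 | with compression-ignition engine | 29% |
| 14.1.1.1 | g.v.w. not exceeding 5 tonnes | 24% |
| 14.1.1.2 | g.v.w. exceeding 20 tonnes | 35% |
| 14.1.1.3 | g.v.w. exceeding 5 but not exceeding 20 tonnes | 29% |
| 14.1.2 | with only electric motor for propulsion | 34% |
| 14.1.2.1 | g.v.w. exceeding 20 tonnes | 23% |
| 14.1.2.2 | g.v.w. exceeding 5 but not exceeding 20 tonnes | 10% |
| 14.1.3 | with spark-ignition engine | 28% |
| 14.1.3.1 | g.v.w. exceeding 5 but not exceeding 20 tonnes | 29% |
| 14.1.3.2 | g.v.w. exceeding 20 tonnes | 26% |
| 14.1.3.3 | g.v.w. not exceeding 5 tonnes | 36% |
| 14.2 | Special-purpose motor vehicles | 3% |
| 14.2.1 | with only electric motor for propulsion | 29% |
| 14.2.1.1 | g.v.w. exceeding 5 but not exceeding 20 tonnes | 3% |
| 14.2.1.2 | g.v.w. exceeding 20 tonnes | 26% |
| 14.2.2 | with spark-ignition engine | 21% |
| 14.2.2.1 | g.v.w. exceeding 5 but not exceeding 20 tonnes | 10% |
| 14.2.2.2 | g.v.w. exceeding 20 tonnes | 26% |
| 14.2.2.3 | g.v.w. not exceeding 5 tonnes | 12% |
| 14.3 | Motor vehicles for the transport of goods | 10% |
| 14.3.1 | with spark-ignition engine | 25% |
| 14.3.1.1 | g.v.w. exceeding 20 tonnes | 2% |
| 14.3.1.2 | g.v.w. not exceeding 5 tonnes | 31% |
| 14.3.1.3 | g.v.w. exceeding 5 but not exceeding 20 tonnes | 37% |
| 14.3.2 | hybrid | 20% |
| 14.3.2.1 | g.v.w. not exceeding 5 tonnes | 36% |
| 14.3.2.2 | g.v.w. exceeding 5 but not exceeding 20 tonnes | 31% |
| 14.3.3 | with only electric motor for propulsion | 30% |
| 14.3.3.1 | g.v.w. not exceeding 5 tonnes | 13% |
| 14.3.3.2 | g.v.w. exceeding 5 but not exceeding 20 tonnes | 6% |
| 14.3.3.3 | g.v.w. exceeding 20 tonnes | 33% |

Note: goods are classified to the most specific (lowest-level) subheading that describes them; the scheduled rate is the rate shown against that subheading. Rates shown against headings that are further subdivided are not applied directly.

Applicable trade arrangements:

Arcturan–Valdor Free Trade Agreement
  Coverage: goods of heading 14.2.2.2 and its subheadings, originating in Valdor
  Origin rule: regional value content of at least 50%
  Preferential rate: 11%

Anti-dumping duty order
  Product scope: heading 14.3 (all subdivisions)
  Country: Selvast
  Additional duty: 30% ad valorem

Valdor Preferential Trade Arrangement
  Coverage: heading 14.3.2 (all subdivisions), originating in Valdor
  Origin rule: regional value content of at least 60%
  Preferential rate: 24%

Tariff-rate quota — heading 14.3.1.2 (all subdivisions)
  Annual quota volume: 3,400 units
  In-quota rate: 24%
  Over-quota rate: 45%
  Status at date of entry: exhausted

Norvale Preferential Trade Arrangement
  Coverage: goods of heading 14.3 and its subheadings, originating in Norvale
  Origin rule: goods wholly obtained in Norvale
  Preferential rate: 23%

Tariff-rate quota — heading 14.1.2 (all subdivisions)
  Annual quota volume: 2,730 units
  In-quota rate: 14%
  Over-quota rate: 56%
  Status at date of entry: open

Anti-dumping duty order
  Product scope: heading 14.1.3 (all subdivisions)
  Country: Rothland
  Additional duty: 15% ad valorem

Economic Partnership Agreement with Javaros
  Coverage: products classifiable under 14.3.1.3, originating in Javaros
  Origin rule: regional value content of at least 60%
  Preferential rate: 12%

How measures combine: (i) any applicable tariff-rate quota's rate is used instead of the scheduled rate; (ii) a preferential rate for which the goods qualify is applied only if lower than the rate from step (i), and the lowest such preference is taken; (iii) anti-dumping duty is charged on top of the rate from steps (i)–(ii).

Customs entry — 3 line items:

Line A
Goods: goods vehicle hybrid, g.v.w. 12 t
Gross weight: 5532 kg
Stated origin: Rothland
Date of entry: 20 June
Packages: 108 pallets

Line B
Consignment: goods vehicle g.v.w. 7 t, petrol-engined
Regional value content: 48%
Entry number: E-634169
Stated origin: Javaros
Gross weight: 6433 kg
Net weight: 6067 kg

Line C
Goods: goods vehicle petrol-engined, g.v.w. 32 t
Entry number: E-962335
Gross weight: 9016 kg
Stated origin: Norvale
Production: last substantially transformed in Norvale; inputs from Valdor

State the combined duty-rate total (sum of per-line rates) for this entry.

Line A: goods vehicle → 14.3; hybrid → 14.3.2; g.v.w. 12 t → 14.3.2.2. Scheduled 31%. No special measure applies. → 31%.
Line B: goods vehicle → 14.3; petrol-engined → 14.3.1; g.v.w. 7 t → 14.3.1.3. Scheduled 37%. Javaros agreement on 14.3.1.3: RVC < 60%. → 37%.
Line C: goods vehicle → 14.3; petrol-engined → 14.3.1; g.v.w. 32 t → 14.3.1.1. Scheduled 2%. Norvale agreement on 14.3: not wholly obtained. → 2%.
Sum: 31% + 37% + 2% = 70%.

70%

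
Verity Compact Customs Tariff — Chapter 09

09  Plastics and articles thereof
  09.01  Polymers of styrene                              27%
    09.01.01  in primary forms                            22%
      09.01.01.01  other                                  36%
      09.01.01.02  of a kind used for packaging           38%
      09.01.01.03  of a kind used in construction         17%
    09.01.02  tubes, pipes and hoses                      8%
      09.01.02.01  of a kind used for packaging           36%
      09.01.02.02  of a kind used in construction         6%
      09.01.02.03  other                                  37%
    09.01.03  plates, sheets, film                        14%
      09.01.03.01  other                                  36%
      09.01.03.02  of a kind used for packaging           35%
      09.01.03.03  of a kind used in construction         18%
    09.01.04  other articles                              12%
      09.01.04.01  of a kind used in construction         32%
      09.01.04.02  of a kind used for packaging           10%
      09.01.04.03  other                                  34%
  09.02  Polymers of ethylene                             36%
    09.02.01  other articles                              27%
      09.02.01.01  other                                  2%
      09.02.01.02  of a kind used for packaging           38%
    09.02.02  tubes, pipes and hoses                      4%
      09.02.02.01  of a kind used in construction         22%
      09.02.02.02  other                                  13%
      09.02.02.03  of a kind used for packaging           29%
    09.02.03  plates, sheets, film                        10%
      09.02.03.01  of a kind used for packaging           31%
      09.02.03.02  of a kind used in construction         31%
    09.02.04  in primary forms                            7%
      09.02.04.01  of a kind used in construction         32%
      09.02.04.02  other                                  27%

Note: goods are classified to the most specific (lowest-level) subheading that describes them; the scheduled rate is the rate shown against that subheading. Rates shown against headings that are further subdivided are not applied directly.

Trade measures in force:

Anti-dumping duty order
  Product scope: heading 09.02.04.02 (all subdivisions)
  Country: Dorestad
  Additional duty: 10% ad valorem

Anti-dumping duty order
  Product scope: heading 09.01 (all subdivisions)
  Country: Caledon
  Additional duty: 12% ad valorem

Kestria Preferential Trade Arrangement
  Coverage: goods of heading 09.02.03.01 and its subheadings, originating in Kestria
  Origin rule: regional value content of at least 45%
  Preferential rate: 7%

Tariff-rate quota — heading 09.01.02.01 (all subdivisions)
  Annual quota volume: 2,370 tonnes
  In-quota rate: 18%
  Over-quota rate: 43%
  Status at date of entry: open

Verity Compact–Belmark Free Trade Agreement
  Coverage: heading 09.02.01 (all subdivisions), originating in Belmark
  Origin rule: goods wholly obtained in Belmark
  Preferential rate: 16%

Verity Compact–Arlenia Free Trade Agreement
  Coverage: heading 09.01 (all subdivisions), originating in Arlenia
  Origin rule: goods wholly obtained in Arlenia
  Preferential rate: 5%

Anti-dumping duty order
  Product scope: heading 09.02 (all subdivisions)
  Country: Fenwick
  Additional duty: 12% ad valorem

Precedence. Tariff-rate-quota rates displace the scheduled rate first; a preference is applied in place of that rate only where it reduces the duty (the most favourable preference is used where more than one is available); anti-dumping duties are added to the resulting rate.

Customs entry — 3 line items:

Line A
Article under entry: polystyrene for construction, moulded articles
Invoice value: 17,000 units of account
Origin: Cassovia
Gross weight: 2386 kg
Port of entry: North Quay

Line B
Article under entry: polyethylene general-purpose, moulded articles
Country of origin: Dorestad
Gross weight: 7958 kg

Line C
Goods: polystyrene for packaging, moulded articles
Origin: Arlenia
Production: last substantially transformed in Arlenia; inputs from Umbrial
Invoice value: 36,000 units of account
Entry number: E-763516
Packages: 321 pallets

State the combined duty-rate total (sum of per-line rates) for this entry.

Line A: polystyrene → 09.01; moulded articles → 09.01.04; for construction → 09.01.04.01. Scheduled 32%. No special measure applies. → 32%.
Line B: polyethylene → 09.02; moulded articles → 09.02.01; general-purpose → 09.02.01.01. Scheduled 2%. No special measure applies. → 2%.
Line C: polystyrene → 09.01; moulded articles → 09.01.04; for packaging → 09.01.04.02. Scheduled 10%. Arlenia agreement on 09.01: not wholly obtained. → 10%.
Sum: 32% + 2% + 10% = 44%.

44%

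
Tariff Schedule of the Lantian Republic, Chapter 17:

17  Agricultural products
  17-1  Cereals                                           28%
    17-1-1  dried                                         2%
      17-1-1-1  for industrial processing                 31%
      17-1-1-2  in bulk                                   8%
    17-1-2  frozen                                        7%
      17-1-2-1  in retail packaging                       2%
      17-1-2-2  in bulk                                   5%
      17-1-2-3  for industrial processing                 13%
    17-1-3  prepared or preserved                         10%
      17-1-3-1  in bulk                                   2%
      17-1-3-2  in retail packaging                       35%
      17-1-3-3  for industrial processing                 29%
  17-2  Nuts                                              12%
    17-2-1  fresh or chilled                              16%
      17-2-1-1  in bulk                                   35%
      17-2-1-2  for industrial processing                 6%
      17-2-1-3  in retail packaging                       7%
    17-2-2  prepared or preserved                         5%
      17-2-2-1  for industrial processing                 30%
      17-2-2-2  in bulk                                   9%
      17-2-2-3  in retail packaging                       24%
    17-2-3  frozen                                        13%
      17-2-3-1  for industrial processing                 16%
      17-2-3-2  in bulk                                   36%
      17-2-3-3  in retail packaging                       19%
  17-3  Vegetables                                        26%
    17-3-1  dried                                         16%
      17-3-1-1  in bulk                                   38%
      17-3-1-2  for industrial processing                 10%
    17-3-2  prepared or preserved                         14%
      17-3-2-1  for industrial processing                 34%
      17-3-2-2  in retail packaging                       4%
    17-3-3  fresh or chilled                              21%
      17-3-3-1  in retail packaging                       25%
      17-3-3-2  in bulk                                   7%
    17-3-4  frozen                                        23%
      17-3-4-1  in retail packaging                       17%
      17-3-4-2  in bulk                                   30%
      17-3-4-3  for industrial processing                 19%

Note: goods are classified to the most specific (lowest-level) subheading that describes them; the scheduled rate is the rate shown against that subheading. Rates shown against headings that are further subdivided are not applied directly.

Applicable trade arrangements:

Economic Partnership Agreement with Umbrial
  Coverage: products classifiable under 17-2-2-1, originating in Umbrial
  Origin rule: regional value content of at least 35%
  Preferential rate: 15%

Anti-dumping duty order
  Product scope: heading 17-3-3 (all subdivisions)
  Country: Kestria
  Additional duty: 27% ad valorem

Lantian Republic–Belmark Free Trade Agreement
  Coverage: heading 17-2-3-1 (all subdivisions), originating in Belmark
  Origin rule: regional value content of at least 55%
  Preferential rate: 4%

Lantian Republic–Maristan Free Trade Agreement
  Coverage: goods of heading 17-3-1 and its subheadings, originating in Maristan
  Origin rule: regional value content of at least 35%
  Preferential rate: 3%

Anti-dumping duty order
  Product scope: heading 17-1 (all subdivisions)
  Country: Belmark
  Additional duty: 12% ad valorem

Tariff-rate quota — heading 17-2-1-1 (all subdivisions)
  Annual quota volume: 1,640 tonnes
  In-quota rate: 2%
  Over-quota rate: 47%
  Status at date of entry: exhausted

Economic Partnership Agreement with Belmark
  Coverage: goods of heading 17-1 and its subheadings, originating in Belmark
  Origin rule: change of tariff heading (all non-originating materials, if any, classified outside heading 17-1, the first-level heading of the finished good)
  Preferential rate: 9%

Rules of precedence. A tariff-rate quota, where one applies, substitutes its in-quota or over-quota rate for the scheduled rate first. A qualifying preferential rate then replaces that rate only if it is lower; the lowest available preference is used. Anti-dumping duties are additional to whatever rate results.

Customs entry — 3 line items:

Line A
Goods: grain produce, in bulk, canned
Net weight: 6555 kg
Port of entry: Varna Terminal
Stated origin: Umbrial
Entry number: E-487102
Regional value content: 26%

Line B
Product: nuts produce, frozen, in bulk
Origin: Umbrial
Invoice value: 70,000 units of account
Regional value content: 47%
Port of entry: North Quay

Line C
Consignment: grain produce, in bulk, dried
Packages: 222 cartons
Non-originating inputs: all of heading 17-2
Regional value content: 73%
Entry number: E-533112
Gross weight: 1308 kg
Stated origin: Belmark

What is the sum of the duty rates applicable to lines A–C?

Line A: grain → 17-1; canned → 17-1-3; in bulk → 17-1-3-1. Scheduled 2%. Umbrial agreement on 17-2-2-1: 17-1-3-1 not covered. → 2%.
Line B: nuts → 17-2; frozen → 17-2-3; in bulk → 17-2-3-2. Scheduled 36%. Umbrial agreement on 17-2-2-1: 17-2-3-2 not covered. → 36%.
Line C: grain → 17-1; dried → 17-1-1; in bulk → 17-1-1-2. Scheduled 8%. Belmark agreement on 17-2-3-1: 17-1-1-2 not covered; Belmark agreement on 17-1: CTH met → 9% available; preference 9% not lower than 8% → no reduction; anti-dumping (Belmark, 17-1): +12%; total 8% + 12% = 20%. → 20%.
Sum: 2% + 36% + 20% = 58%.

58%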